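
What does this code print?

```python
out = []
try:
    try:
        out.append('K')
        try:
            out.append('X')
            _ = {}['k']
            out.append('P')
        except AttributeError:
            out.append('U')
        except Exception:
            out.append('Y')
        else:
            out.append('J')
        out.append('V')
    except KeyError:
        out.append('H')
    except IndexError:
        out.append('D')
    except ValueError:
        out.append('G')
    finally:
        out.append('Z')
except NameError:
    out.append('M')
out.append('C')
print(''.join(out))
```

Execution trace: 'K' (try body) → 'X' (inner try body) → 'Y' (inner except Exception) → 'V' (try body, no exception) → 'Z' (finally) → 'C' (after the try/except). Output: KXYVZC

Answer: KXYVZC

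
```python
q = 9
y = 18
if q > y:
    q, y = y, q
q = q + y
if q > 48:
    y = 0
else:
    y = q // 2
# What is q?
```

Trace:
`q = 9` → q = 9
`y = 18` → y = 18
`if q > y: ...` → q > y is False → no variable changes
`q = q + y` → q = 27
`if q > 48: ...` → q > 48 is False, take else branch → y = 13
So q = 27

Answer: 27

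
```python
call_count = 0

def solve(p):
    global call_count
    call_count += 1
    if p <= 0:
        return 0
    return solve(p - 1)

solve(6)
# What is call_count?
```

Linear recursion stepping by 1: 7 calls from p=6 down to ≤0.

Answer: 7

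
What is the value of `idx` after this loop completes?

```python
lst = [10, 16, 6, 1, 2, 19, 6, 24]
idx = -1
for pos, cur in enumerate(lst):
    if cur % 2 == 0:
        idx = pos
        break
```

First even number index in [10, 16, 6, 1, 2, 19, 6, 24]
`idx` takes the values: -1 → 0

Answer: 0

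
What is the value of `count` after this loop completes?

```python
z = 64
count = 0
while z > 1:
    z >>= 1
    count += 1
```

Count right shifts until 1
`count` takes the values: 0 → 1 → 2 → 3 → 4 → 5 → 6

Answer: 6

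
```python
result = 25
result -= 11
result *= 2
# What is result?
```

Trace:
`result = 25` → result = 25
`result -= 11` → result = 14
`result *= 2` → result = 28
So result = 28

Answer: 28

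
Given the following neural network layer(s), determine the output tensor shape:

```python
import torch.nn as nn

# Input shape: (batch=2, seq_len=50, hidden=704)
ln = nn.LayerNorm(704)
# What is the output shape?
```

Input: (2, 50, 704) -> Output: (2, 50, 704)

Answer: (2, 50, 704)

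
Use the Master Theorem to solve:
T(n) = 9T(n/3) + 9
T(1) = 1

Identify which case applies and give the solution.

a=9, b=3, f(n)=9. log_3(9) = 2. Since c=0 < 2, Case 1 applies: T(n) = Θ(n^log_b(a)) = O(n^2).

Answer: O(n^2) - Case 1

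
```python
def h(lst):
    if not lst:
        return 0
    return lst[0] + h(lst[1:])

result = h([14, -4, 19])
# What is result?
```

14 + (-4) + 19 + 0 = 29

Answer: 29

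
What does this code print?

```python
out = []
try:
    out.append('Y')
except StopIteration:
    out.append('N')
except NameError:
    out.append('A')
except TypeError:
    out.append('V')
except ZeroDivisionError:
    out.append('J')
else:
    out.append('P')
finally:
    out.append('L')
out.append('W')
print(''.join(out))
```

Execution trace: 'Y' (try body, no exception) → 'P' (else) → 'L' (finally) → 'W' (after the try/except). Output: YPLW

Answer: YPLW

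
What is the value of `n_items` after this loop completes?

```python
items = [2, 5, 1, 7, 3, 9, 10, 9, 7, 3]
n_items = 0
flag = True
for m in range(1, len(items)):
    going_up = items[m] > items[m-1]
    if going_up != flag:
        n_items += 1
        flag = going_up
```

Count direction changes in [2, 5, 1, 7, 3, 9, 10, 9, 7, 3]
`n_items` takes the values: 0 → 1 → 2 → 3 → 4 → 5

Answer: 5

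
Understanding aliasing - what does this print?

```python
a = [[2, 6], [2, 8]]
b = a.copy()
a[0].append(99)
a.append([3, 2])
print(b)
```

Key concept: shallow copy with nested lists.
Step by step:
`a = [[2, 6], [2, 8]]` → a = [[2, 6], [2, 8]]
`b = a.copy()` → b = [[2, 6], [2, 8]]
`a[0].append(99)` → a = [[2, 6, 99], [2, 8]]; b = [[2, 6, 99], [2, 8]]
`a.append([3, 2])` → a = [[2, 6, 99], [2, 8], [3, 2]]
`print(b)` → prints [[2, 6, 99], [2, 8]]

Answer: [[2, 6, 99], [2, 8]]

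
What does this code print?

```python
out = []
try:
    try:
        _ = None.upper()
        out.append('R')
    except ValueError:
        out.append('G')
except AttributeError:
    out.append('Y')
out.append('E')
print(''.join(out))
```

Execution trace: 'Y' (outer except AttributeError) → 'E' (after the try/except). Output: YE

Answer: YE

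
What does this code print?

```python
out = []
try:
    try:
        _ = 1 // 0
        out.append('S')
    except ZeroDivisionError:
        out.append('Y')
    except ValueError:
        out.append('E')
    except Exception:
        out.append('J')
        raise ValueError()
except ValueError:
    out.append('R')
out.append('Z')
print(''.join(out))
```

Execution trace: 'Y' (inner except ZeroDivisionError) → 'Z' (after the try/except). Output: YZ

Answer: YZ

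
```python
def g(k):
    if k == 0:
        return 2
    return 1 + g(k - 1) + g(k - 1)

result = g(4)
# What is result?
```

g(k) = 1 + 2·g(k-1), g(0)=2. Closed form: (2+1)·2^4 - 1 = 47.

Answer: 47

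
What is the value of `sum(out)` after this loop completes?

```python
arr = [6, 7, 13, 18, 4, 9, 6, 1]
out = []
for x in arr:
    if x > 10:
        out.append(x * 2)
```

Sum of doubled values > 10
`out` takes the values: [] → [26] → [26, 36]
So `sum(out)` = 62

Answer: 62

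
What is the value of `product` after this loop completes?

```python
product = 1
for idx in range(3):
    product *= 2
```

2^3 = 8
`product` takes the values: 1 → 2 → 4 → 8

Answer: 8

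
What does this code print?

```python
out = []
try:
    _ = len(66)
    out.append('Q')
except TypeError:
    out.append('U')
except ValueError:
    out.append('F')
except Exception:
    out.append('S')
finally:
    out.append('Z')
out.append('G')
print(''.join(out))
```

Execution trace: 'U' (except TypeError) → 'Z' (finally) → 'G' (after the try/except). Output: UZG

Answer: UZG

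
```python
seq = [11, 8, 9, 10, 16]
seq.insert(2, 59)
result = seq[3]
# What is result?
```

Trace:
`seq = [11, 8, 9, 10, 16]` → seq = [11, 8, 9, 10, 16]
`seq.insert(2, 59)` → seq = [11, 8, 59, 9, 10, 16]
`result = seq[3]` → result = 9
So result = 9

Answer: 9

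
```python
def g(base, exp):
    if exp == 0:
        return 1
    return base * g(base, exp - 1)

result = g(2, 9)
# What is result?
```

g(2, 9) = 2 * 2 * 2 * 2 * 2 * 2 * 2 * 2 * 2 = 512

Answer: 512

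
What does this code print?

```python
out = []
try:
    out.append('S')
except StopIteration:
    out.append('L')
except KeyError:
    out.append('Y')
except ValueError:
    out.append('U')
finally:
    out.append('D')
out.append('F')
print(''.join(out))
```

Execution trace: 'S' (try body, no exception) → 'D' (finally) → 'F' (after the try/except). Output: SDF

Answer: SDF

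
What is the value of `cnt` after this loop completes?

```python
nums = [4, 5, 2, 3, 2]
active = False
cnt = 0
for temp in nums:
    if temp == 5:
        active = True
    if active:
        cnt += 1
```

Count elements after first 5 in [4, 5, 2, 3, 2]
`cnt` takes the values: 0 → 1 → 2 → 3 → 4

Answer: 4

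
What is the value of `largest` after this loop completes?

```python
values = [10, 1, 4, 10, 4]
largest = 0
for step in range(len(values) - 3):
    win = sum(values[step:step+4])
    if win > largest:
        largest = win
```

Max sum of 4-element window in [10, 1, 4, 10, 4]
`largest` takes the values: 0 → 25

Answer: 25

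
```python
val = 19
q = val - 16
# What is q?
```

Trace:
`val = 19` → val = 19
`q = val - 16` → q = 3
So q = 3

Answer: 3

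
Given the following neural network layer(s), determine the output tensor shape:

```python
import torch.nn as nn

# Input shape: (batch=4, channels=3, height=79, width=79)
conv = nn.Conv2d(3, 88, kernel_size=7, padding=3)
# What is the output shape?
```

Input: (4, 3, 79, 79) -> Output: (4, 88, 79, 79)

Answer: (4, 88, 79, 79)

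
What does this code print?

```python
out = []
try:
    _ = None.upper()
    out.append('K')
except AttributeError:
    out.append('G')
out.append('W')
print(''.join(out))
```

Execution trace: 'G' (except AttributeError) → 'W' (after the try/except). Output: GW

Answer: GW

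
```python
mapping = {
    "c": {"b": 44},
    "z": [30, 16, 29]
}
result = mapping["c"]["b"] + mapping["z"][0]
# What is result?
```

Trace:
`mapping = { ...` → mapping = {'c': {'b': 44}, 'z': [30, 16, 29]}
`result = mapping["c"]["b"] + mapping["z"][0]` → result = 74
So result = 74

Answer: 74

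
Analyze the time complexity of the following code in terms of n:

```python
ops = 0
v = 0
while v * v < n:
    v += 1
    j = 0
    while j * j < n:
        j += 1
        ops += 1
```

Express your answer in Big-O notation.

Each loop level contributes: √n × √n. Multiplying the contributions gives O(n).

Answer: O(n)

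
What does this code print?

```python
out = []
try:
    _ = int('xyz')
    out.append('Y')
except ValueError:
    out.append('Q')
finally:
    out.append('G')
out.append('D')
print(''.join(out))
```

Execution trace: 'Q' (except ValueError) → 'G' (finally) → 'D' (after the try/except). Output: QGD

Answer: QGD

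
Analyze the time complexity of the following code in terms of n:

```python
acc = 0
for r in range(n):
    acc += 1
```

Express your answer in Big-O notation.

Each loop level contributes: n. Multiplying the contributions gives O(n).

Answer: O(n)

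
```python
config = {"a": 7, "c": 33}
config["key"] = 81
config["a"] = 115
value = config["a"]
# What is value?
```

Trace:
`config = {"a": 7, "c": 33}` → config = {'a': 7, 'c': 33}
`config["key"] = 81` → config = {'a': 7, 'c': 33, 'key': 81}
`config["a"] = 115` → config = {'a': 115, 'c': 33, 'key': 81}
`value = config["a"]` → value = 115
So value = 115

Answer: 115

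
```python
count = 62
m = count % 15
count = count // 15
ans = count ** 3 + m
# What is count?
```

Trace:
`count = 62` → count = 62
`m = count % 15` → m = 2
`count = count // 15` → count = 4
`ans = count ** 3 + m` → ans = 66
So count = 4

Answer: 4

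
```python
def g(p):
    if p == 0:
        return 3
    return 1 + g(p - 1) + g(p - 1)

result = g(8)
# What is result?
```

g(p) = 1 + 2·g(p-1), g(0)=3. Closed form: (3+1)·2^8 - 1 = 1023.

Answer: 1023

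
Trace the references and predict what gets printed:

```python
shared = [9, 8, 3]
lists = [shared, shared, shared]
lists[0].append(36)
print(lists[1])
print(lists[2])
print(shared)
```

Key concept: list of same reference.
Step by step:
`shared = [9, 8, 3]` → shared = [9, 8, 3]
`lists = [shared, shared, shared]` → lists = [[9, 8, 3], [9, 8, 3], [9, 8, 3]]
`lists[0].append(36)` → shared = [9, 8, 3, 36]; lists = [[9, 8, 3, 36], [9, 8, 3, 36], [9, 8, 3, 36]]
`print(lists[1])` → prints [9, 8, 3, 36]
`print(lists[2])` → prints [9, 8, 3, 36]
`print(shared)` → prints [9, 8, 3, 36]

Answer:
[9, 8, 3, 36]
[9, 8, 3, 36]
[9, 8, 3, 36]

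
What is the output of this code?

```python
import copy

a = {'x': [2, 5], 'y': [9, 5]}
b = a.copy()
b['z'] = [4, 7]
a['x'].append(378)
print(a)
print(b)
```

Key concept: shallow copy of dict with mutable values.
Step by step:
`a = {'x': [2, 5], 'y': [9, 5]}` → a = {'x': [2, 5], 'y': [9, 5]}
`b = a.copy()` → b = {'x': [2, 5], 'y': [9, 5]}
`b['z'] = [4, 7]` → b = {'x': [2, 5], 'y': [9, 5], 'z': [4, 7]}
`a['x'].append(378)` → a = {'x': [2, 5, 378], 'y': [9, 5]}; b = {'x': [2, 5, 378], 'y': [9, 5], 'z': [4, 7]}
`print(a)` → prints {'x': [2, 5, 378], 'y': [9, 5]}
`print(b)` → prints {'x': [2, 5, 378], 'y': [9, 5], 'z': [4, 7]}

Answer:
{'x': [2, 5, 378], 'y': [9, 5]}
{'x': [2, 5, 378], 'y': [9, 5], 'z': [4, 7]}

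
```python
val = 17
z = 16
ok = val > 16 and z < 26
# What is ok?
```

Trace:
`val = 17` → val = 17
`z = 16` → z = 16
`ok = val > 16 and z < 26` → ok = True
So ok = True

Answer: True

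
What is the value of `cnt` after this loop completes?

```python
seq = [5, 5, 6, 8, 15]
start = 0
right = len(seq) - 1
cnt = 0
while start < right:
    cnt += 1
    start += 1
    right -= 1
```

Iterations until pointers meet (list length 5)
`cnt` takes the values: 0 → 1 → 2

Answer: 2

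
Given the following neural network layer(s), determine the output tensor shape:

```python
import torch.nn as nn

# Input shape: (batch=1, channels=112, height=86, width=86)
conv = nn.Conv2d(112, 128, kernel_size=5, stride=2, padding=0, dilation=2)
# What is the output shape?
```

Input: (1, 112, 86, 86) -> Output: (1, 128, 39, 39)

Answer: (1, 128, 39, 39)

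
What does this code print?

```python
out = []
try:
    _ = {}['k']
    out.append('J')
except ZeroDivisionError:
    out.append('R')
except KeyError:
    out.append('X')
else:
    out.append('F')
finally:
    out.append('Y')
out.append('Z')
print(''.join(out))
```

Execution trace: 'X' (except KeyError) → 'Y' (finally) → 'Z' (after the try/except). Output: XYZ

Answer: XYZ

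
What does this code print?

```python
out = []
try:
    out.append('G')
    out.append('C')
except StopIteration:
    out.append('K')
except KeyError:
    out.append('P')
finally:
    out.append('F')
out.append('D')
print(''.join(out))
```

Execution trace: 'G' (try body) → 'C' (try body, no exception) → 'F' (finally) → 'D' (after the try/except). Output: GCFD

Answer: GCFD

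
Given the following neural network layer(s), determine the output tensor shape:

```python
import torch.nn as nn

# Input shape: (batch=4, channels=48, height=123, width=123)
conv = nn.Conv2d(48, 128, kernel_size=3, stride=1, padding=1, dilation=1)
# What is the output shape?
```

Input: (4, 48, 123, 123) -> Output: (4, 128, 123, 123)

Answer: (4, 128, 123, 123)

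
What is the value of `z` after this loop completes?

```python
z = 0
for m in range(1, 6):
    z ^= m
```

XOR of 1 to 5
`z` takes the values: 0 → 1 → 3 → 0 → 4 → 1

Answer: 1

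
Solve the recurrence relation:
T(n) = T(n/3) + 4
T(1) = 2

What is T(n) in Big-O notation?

Each step divides n by 3 and adds 4. After log_3(n) steps we reach T(1)=2. So T(n) = 4·log_3(n) + 2 = O(log n).

Answer: O(log n)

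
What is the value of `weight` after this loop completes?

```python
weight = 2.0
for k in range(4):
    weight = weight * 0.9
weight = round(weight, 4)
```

Exponential decay: 2.0 * 0.9^4
`weight` takes the values: 2.0 → 1.8 → 1.62 → 1.458 → 1.3122

Answer: 1.3122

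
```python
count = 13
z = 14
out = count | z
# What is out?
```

Trace:
`count = 13` → count = 13
`z = 14` → z = 14
`out = count | z` → out = 15
So out = 15

Answer: 15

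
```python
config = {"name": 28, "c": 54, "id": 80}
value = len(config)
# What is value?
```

Trace:
`config = {"name": 28, "c": 54, "id": 80}` → config = {'name': 28, 'c': 54, 'id': 80}
`value = len(config)` → value = 3
So value = 3

Answer: 3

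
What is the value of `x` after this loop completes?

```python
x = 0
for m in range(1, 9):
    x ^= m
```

XOR of 1 to 8
`x` takes the values: 0 → 1 → 3 → 0 → 4 → 1 → 7 → 0 → 8

Answer: 8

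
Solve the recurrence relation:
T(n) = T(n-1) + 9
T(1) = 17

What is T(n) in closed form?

Unrolling: T(n) = T(1) + 9·(n-1) = 17 + 9(n-1) = 9n + 8.

Answer: T(n) = 9n + 8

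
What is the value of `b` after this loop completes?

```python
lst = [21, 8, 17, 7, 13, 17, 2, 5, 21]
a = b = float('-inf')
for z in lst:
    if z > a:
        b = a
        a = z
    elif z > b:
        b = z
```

Second largest (with repeats) in [21, 8, 17, 7, 13, 17, 2, 5, 21]
`b` takes the values: -inf → 8 → 17 → 21

Answer: 21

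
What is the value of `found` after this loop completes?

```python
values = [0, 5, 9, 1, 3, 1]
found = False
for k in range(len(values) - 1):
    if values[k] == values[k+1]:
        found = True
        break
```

Check consecutive duplicates in [0, 5, 9, 1, 3, 1]
`found` takes the values: False

Answer: False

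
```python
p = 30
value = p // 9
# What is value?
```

Trace:
`p = 30` → p = 30
`value = p // 9` → value = 3
So value = 3

Answer: 3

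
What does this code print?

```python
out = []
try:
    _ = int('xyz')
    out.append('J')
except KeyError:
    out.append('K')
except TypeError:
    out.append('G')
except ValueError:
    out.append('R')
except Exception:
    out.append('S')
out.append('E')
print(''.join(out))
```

Execution trace: 'R' (except ValueError) → 'E' (after the try/except). Output: RE

Answer: RE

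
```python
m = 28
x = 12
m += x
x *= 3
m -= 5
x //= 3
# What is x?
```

Trace:
`m = 28` → m = 28
`x = 12` → x = 12
`m += x` → m = 40
`x *= 3` → x = 36
`m -= 5` → m = 35
`x //= 3` → x = 12
So x = 12

Answer: 12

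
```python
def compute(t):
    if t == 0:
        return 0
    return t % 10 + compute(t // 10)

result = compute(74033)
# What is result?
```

Sum of digits of 74033: 3 + 3 + 0 + 4 + 7 = 17

Answer: 17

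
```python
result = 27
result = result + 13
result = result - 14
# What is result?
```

Trace:
`result = 27` → result = 27
`result = result + 13` → result = 40
`result = result - 14` → result = 26
So result = 26

Answer: 26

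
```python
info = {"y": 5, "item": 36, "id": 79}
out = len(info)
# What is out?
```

Trace:
`info = {"y": 5, "item": 36, "id": 79}` → info = {'y': 5, 'item': 36, 'id': 79}
`out = len(info)` → out = 3
So out = 3

Answer: 3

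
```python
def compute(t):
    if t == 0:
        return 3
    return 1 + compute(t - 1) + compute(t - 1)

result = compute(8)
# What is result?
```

compute(t) = 1 + 2·compute(t-1), compute(0)=3. Closed form: (3+1)·2^8 - 1 = 1023.

Answer: 1023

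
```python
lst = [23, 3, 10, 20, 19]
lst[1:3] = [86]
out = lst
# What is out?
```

Trace:
`lst = [23, 3, 10, 20, 19]` → lst = [23, 3, 10, 20, 19]
`lst[1:3] = [86]` → lst = [23, 86, 20, 19]
`out = lst` → out = [23, 86, 20, 19]
So out = [23, 86, 20, 19]

Answer: [23, 86, 20, 19]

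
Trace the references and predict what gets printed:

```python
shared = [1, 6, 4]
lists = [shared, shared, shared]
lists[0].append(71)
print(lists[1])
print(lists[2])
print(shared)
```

Key concept: list of same reference.
Step by step:
`shared = [1, 6, 4]` → shared = [1, 6, 4]
`lists = [shared, shared, shared]` → lists = [[1, 6, 4], [1, 6, 4], [1, 6, 4]]
`lists[0].append(71)` → shared = [1, 6, 4, 71]; lists = [[1, 6, 4, 71], [1, 6, 4, 71], [1, 6, 4, 71]]
`print(lists[1])` → prints [1, 6, 4, 71]
`print(lists[2])` → prints [1, 6, 4, 71]
`print(shared)` → prints [1, 6, 4, 71]

Answer:
[1, 6, 4, 71]
[1, 6, 4, 71]
[1, 6, 4, 71]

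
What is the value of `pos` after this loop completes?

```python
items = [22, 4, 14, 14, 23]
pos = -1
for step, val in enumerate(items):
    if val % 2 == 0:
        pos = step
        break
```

First even number index in [22, 4, 14, 14, 23]
`pos` takes the values: -1 → 0

Answer: 0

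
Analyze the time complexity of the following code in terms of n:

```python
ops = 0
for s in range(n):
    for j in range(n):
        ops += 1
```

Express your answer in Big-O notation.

Each loop level contributes: n × n. Multiplying the contributions gives O(n^2).

Answer: O(n^2)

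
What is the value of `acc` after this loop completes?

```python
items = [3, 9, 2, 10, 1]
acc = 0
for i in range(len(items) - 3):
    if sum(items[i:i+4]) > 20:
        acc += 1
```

Count windows with sum > 20
`acc` takes the values: 0 → 1 → 2

Answer: 2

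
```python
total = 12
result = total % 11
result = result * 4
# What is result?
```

Trace:
`total = 12` → total = 12
`result = total % 11` → result = 1
`result = result * 4` → result = 4
So result = 4

Answer: 4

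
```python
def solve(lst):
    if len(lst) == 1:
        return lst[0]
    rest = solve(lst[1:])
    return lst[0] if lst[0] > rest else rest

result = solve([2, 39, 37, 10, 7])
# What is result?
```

Recursive max over [2, 39, 37, 10, 7] = 39

Answer: 39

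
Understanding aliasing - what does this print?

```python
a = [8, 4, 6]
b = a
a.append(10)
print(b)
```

Key concept: basic list aliasing.
Step by step:
`a = [8, 4, 6]` → a = [8, 4, 6]
`b = a` → b = [8, 4, 6] (same object as a)
`a.append(10)` → a = [8, 4, 6, 10] (same object as b); b = [8, 4, 6, 10] (same object as a)
`print(b)` → prints [8, 4, 6, 10]

Answer: [8, 4, 6, 10]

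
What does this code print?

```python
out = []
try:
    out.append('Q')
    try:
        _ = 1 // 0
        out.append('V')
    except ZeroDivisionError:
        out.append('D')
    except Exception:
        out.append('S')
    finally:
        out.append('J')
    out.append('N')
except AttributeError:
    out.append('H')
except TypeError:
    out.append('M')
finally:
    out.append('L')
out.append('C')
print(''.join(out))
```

Execution trace: 'Q' (try body) → 'D' (inner except ZeroDivisionError) → 'J' (inner finally) → 'N' (try body, no exception) → 'L' (finally) → 'C' (after the try/except). Output: QDJNLC

Answer: QDJNLC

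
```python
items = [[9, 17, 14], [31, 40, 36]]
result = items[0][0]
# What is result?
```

Trace:
`items = [[9, 17, 14], [31, 40, 36]]` → items = [[9, 17, 14], [31, 40, 36]]
`result = items[0][0]` → result = 9
So result = 9

Answer: 9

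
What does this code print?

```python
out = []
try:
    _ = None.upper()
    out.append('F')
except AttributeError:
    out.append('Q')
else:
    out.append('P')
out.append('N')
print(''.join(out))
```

Execution trace: 'Q' (except AttributeError) → 'N' (after the try/except). Output: QN

Answer: QN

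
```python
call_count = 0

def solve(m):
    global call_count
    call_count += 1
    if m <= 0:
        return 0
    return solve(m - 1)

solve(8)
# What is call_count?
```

Linear recursion stepping by 1: 9 calls from m=8 down to ≤0.

Answer: 9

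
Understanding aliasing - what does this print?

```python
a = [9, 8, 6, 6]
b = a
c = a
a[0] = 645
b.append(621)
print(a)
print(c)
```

Key concept: multiple aliases.
Step by step:
`a = [9, 8, 6, 6]` → a = [9, 8, 6, 6]
`b = a` → b = [9, 8, 6, 6] (same object as a)
`c = a` → c = [9, 8, 6, 6] (same object as a, b)
`a[0] = 645` → a = [645, 8, 6, 6] (same object as b, c); b = [645, 8, 6, 6] (same object as a, c); c = [645, 8, 6, 6] (same object as a, b)
`b.append(621)` → a = [645, 8, 6, 6, 621] (same object as b, c); b = [645, 8, 6, 6, 621] (same object as a, c); c = [645, 8, 6, 6, 621] (same object as a, b)
`print(a)` → prints [645, 8, 6, 6, 621]
`print(c)` → prints [645, 8, 6, 6, 621]

Answer:
[645, 8, 6, 6, 621]
[645, 8, 6, 6, 621]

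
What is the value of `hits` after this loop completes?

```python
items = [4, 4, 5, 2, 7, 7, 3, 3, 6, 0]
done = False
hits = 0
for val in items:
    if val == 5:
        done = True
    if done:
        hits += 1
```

Count elements after first 5 in [4, 4, 5, 2, 7, 7, 3, 3, 6, 0]
`hits` takes the values: 0 → 1 → 2 → 3 → 4 → 5 → 6 → 7 → 8

Answer: 8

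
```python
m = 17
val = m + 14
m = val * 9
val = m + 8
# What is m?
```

Trace:
`m = 17` → m = 17
`val = m + 14` → val = 31
`m = val * 9` → m = 279
`val = m + 8` → val = 287
So m = 279

Answer: 279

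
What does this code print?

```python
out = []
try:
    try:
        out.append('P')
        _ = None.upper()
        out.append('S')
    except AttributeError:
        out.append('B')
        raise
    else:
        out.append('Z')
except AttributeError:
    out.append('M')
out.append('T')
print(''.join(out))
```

Execution trace: 'P' (inner try body) → 'B' (inner except AttributeError) → 'M' (outer except AttributeError) → 'T' (after the try/except). Output: PBMT

Answer: PBMT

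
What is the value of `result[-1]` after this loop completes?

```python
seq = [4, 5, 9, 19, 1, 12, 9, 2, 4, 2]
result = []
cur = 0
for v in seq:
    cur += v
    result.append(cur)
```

Cumulative sum ends at 67
`result` takes the values: [] → [4] → [4, 9] → [4, 9, 18] → [4, 9, 18, 37] → [4, 9, 18, 37, 38] → [4, 9, 18, 37, 38, 50] → [4, 9, 18, 37, 38, 50, 59] → [4, 9, 18, 37, 38, 50, 59, 61] → [4, 9, 18, 37, 38, 50, 59, 61, 65] → [4, 9, 18, 37, 38, 50, 59, 61, 65, 67]
So `result[-1]` = 67

Answer: 67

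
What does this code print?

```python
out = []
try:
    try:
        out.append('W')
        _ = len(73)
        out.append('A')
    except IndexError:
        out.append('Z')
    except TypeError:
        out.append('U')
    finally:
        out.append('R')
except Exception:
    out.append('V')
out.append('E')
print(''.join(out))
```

Execution trace: 'W' (inner try body) → 'U' (inner except TypeError) → 'R' (inner finally) → 'E' (after the try/except). Output: WURE

Answer: WURE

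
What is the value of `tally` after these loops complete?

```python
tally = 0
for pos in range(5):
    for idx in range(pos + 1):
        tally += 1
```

Triangle: 1 + 2 + ... + 5
`tally` takes the values: 0 → 1 → 2 → 3 → 4 → 5 → 6 → 7 → 8 → 9 → 10 → 11 → 12 → 13 → 14 → 15

Answer: 15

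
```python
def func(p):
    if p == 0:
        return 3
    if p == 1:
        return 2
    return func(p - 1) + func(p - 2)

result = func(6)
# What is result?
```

Build up from base cases: func(0)=3, func(1)=2, func(2)=5, func(3)=7, func(4)=12, func(5)=19, func(6)=31

Answer: 31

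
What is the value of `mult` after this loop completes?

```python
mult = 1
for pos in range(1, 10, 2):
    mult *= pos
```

Product of 1, 3, 5, ... up to 9
`mult` takes the values: 1 → 3 → 15 → 105 → 945

Answer: 945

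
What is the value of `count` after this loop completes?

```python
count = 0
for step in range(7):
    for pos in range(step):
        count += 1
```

Triangle number: 0+1+2+...+6
`count` takes the values: 0 → 1 → 2 → 3 → 4 → 5 → 6 → 7 → 8 → 9 → 10 → 11 → 12 → 13 → 14 → 15 → 16 → 17 → 18 → 19 → 20 → 21

Answer: 21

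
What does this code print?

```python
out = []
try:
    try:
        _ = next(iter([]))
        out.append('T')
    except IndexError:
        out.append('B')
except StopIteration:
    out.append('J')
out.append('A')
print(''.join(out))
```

Execution trace: 'J' (outer except StopIteration) → 'A' (after the try/except). Output: JA

Answer: JA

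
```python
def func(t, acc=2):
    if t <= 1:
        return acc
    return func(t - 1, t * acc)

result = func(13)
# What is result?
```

Accumulator trace (n, acc): (13, 2) -> (12, 26) -> (11, 312) -> (10, 3432) -> (9, 34320) -> (8, 308880) -> (7, 2471040) -> (6, 17297280) -> (5, 103783680) -> (4, 518918400) -> (3, 2075673600) -> (2, 6227020800) -> (1, 12454041600) -> return 12454041600

Answer: 12454041600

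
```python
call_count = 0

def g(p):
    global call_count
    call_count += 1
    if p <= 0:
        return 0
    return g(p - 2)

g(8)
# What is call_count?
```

Linear recursion stepping by 2: 5 calls from p=8 down to ≤0.

Answer: 5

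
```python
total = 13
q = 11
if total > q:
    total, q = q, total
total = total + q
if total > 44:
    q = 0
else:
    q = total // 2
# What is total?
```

Trace:
`total = 13` → total = 13
`q = 11` → q = 11
`if total > q: ...` → total > q is True → total = 11; q = 13
`total = total + q` → total = 24
`if total > 44: ...` → total > 44 is False, take else branch → q = 12
So total = 24

Answer: 24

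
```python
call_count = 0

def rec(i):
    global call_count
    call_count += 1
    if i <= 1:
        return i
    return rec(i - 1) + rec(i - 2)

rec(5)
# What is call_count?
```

Calls(i) = 1 + Calls(i-1) + Calls(i-2); Calls(0)=Calls(1)=1. For i=5 this gives 15.

Answer: 15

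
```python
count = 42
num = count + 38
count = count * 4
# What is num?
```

Trace:
`count = 42` → count = 42
`num = count + 38` → num = 80
`count = count * 4` → count = 168
So num = 80

Answer: 80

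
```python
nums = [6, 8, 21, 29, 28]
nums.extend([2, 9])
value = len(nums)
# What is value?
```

Trace:
`nums = [6, 8, 21, 29, 28]` → nums = [6, 8, 21, 29, 28]
`nums.extend([2, 9])` → nums = [6, 8, 21, 29, 28, 2, 9]
`value = len(nums)` → value = 7
So value = 7

Answer: 7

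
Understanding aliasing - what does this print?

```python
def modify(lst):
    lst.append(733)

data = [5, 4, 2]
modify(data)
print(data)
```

Key concept: function modifies passed list.
Step by step:
`data = [5, 4, 2]` → data = [5, 4, 2]
`modify(data)` → data = [5, 4, 2, 733]
`print(data)` → prints [5, 4, 2, 733]

Answer: [5, 4, 2, 733]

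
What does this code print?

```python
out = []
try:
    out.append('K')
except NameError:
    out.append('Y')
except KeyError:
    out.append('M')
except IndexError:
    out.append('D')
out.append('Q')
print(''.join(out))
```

Execution trace: 'K' (try body, no exception) → 'Q' (after the try/except). Output: KQ

Answer: KQ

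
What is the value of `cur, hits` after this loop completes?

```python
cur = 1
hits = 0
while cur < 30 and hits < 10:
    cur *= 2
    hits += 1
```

Double until >= 30 or 10 iterations
`cur, hits` takes the values: (1, 0) → (2, 0) → (2, 1) → (4, 1) → (4, 2) → (8, 2) → (8, 3) → (16, 3) → (16, 4) → (32, 4) → (32, 5)

Answer: 32, 5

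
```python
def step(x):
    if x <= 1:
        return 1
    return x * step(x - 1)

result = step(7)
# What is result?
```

step(7) = 7 * 6 * 5 * 4 * 3 * 2 * 1 = 5040

Answer: 5040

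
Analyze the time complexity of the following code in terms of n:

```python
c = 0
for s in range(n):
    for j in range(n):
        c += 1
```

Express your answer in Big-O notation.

Each loop level contributes: n × n. Multiplying the contributions gives O(n^2).

Answer: O(n^2)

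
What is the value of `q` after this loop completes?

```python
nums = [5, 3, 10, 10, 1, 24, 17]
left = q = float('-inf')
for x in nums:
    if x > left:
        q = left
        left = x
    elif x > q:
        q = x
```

Second largest (with repeats) in [5, 3, 10, 10, 1, 24, 17]
`q` takes the values: -inf → 3 → 5 → 10 → 17

Answer: 17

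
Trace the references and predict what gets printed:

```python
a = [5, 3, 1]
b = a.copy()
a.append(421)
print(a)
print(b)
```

Key concept: list.copy() creates independent copy.
Step by step:
`a = [5, 3, 1]` → a = [5, 3, 1]
`b = a.copy()` → b = [5, 3, 1]
`a.append(421)` → a = [5, 3, 1, 421]
`print(a)` → prints [5, 3, 1, 421]
`print(b)` → prints [5, 3, 1]

Answer:
[5, 3, 1, 421]
[5, 3, 1]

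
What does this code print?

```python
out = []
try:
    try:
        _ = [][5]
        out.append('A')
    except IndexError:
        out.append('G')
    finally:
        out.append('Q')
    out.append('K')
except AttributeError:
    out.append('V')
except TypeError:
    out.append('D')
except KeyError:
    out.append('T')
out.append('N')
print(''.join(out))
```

Execution trace: 'G' (inner except IndexError) → 'Q' (inner finally) → 'K' (try body, no exception) → 'N' (after the try/except). Output: GQKN

Answer: GQKN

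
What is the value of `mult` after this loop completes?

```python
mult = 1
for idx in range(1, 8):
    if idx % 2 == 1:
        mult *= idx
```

Product of odd numbers 1 to 7
`mult` takes the values: 1 → 3 → 15 → 105

Answer: 105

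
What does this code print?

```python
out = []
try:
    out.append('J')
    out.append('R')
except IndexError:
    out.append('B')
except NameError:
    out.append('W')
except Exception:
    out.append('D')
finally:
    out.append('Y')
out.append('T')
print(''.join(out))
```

Execution trace: 'J' (try body) → 'R' (try body, no exception) → 'Y' (finally) → 'T' (after the try/except). Output: JRYT

Answer: JRYT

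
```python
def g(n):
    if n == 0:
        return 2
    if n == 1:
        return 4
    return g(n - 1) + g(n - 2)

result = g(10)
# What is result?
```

Build up from base cases: g(0)=2, g(1)=4, g(2)=6, g(3)=10, g(4)=16, g(5)=26, g(6)=42, ..., g(10)=288

Answer: 288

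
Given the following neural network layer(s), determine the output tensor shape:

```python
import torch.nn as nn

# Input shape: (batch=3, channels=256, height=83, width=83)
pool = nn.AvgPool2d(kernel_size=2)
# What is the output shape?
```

Input: (3, 256, 83, 83) -> Output: (3, 256, 41, 41)

Answer: (3, 256, 41, 41)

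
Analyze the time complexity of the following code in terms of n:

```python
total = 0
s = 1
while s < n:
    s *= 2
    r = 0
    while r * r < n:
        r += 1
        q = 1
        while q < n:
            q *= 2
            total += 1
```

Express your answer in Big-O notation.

Each loop level contributes: log n × √n × log n. Multiplying the contributions gives O(√n log² n).

Answer: O(√n log² n)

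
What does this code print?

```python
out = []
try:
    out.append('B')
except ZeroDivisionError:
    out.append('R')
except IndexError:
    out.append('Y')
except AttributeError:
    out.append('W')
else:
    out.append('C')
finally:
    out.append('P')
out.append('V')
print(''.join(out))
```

Execution trace: 'B' (try body, no exception) → 'C' (else) → 'P' (finally) → 'V' (after the try/except). Output: BCPV

Answer: BCPV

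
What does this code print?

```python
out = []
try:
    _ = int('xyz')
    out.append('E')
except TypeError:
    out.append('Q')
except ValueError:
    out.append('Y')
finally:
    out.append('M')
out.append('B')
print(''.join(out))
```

Execution trace: 'Y' (except ValueError) → 'M' (finally) → 'B' (after the try/except). Output: YMB

Answer: YMB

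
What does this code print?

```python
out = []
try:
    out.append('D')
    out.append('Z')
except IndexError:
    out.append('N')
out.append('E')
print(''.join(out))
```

Execution trace: 'D' (try body) → 'Z' (try body, no exception) → 'E' (after the try/except). Output: DZE

Answer: DZE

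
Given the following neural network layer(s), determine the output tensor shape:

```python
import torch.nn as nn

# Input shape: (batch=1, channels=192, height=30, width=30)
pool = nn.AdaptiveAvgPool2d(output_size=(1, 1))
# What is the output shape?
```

Input: (1, 192, 30, 30) -> Output: (1, 192, 1, 1)

Answer: (1, 192, 1, 1)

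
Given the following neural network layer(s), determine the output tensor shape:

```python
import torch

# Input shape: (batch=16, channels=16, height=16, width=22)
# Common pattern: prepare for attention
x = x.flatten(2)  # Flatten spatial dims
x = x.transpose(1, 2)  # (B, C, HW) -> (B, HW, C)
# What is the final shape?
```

Input: (16, 16, 16, 22) -> after flatten(2): (16, 16, 352) -> Output: (16, 352, 16)

Answer: (16, 352, 16)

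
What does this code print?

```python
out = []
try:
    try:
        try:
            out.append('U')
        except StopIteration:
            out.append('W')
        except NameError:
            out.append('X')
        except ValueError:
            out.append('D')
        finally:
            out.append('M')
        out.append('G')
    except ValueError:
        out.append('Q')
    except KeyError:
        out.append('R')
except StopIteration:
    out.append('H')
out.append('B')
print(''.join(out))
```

Execution trace: 'U' (inner try body, no exception) → 'M' (inner finally) → 'G' (try body, no exception) → 'B' (after the try/except). Output: UMGB

Answer: UMGB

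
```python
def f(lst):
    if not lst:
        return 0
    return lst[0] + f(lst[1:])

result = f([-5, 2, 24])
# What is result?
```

(-5) + 2 + 24 + 0 = 21

Answer: 21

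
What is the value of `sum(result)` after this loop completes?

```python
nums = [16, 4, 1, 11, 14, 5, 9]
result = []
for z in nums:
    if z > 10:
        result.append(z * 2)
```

Sum of doubled values > 10
`result` takes the values: [] → [32] → [32, 22] → [32, 22, 28]
So `sum(result)` = 82

Answer: 82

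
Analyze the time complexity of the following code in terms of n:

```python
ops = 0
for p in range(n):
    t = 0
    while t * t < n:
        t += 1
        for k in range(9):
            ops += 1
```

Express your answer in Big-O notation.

Each loop level contributes: n × √n × 1. Multiplying the contributions gives O(n√n).

Answer: O(n√n)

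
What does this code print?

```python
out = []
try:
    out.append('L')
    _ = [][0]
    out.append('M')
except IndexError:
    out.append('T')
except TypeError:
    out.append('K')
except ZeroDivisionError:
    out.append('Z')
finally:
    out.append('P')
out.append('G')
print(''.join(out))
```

Execution trace: 'L' (try body) → 'T' (except IndexError) → 'P' (finally) → 'G' (after the try/except). Output: LTPG

Answer: LTPG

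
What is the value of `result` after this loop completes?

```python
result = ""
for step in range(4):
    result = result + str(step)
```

Concatenate digits 0 to 3
`result` takes the values: "" → "0" → "01" → "012" → "0123"

Answer: "0123"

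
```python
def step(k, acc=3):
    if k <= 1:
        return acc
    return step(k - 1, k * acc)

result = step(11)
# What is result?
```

Accumulator trace (n, acc): (11, 3) -> (10, 33) -> (9, 330) -> (8, 2970) -> (7, 23760) -> (6, 166320) -> (5, 997920) -> (4, 4989600) -> (3, 19958400) -> (2, 59875200) -> (1, 119750400) -> return 119750400

Answer: 119750400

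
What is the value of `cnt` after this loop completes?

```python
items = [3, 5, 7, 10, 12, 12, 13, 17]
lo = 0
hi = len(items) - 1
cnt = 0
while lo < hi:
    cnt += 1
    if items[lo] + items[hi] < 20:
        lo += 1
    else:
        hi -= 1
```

Steps to find pair summing to 20
`cnt` takes the values: 0 → 1 → 2 → 3 → 4 → 5 → 6 → 7

Answer: 7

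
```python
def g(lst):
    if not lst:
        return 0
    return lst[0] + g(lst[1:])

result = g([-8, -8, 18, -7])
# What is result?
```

(-8) + (-8) + 18 + (-7) + 0 = -5

Answer: -5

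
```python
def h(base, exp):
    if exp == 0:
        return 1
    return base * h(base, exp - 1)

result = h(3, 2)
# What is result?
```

h(3, 2) = 3 * 3 = 9

Answer: 9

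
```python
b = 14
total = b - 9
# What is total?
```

Trace:
`b = 14` → b = 14
`total = b - 9` → total = 5
So total = 5

Answer: 5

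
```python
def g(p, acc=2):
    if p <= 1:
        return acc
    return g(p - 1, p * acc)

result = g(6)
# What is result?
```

Accumulator trace (n, acc): (6, 2) -> (5, 12) -> (4, 60) -> (3, 240) -> (2, 720) -> (1, 1440) -> return 1440

Answer: 1440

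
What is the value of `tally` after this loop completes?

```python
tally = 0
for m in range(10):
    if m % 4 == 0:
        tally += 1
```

Count numbers divisible by 4 in range(10)
`tally` takes the values: 0 → 1 → 2 → 3

Answer: 3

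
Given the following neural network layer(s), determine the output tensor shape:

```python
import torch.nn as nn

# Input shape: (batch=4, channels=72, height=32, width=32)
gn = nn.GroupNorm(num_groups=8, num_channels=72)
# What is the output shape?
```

Input: (4, 72, 32, 32) -> Output: (4, 72, 32, 32)

Answer: (4, 72, 32, 32)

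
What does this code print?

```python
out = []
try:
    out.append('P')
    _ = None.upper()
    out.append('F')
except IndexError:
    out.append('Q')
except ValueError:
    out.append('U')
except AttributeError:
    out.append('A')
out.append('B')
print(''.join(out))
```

Execution trace: 'P' (try body) → 'A' (except AttributeError) → 'B' (after the try/except). Output: PAB

Answer: PAB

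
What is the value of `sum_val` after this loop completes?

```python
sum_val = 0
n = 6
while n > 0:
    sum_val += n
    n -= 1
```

Sum 6 down to 1
`sum_val` takes the values: 0 → 6 → 11 → 15 → 18 → 20 → 21

Answer: 21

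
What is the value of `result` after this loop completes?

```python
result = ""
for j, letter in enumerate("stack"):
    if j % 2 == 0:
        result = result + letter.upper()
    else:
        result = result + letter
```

Uppercase even positions in 'stack'
`result` takes the values: "" → "S" → "St" → "StA" → "StAc" → "StAcK"

Answer: "StAcK"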